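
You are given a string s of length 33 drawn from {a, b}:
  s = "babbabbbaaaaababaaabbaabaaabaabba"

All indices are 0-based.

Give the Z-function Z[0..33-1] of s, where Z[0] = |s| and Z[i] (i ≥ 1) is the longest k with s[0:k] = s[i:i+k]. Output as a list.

[33, 0, 1, 4, 0, 1, 1, 2, 0, 0, 0, 0, 0, 3, 0, 2, 0, 0, 0, 1, 2, 0, 0, 2, 0, 0, 0, 2, 0, 0, 1, 2, 0]

Z[0]=33
i=1: outside box; Z[1]=0
i=2: outside box; Z[2]=1 scan→box=[2,3)
i=3: outside box; Z[3]=4 scan→box=[3,7)
i=4: min(r-i=3, Z[1]=0)=0; Z[4]=0
i=5: min(r-i=2, Z[2]=1)=1; Z[5]=1
i=6: min(r-i=1, Z[3]=4)=1; Z[6]=1
i=7: outside box; Z[7]=2 scan→box=[7,9)
i=8: min(r-i=1, Z[1]=0)=0; Z[8]=0
i=9: outside box; Z[9]=0
i=10: outside box; Z[10]=0
i=11: outside box; Z[11]=0
i=12: outside box; Z[12]=0
i=13: outside box; Z[13]=3 scan→box=[13,16)
i=14: min(r-i=2, Z[1]=0)=0; Z[14]=0
i=15: min(r-i=1, Z[2]=1)=1; Z[15]=2 scan→box=[15,17)
i=16: min(r-i=1, Z[1]=0)=0; Z[16]=0
i=17: outside box; Z[17]=0
i=18: outside box; Z[18]=0
i=19: outside box; Z[19]=1 scan→box=[19,20)
i=20: outside box; Z[20]=2 scan→box=[20,22)
i=21: min(r-i=1, Z[1]=0)=0; Z[21]=0
i=22: outside box; Z[22]=0
i=23: outside box; Z[23]=2 scan→box=[23,25)
i=24: min(r-i=1, Z[1]=0)=0; Z[24]=0
i=25: outside box; Z[25]=0
i=26: outside box; Z[26]=0
i=27: outside box; Z[27]=2 scan→box=[27,29)
i=28: min(r-i=1, Z[1]=0)=0; Z[28]=0
i=29: outside box; Z[29]=0
i=30: outside box; Z[30]=1 scan→box=[30,31)
i=31: outside box; Z[31]=2 scan→box=[31,33)
i=32: min(r-i=1, Z[1]=0)=0; Z[32]=0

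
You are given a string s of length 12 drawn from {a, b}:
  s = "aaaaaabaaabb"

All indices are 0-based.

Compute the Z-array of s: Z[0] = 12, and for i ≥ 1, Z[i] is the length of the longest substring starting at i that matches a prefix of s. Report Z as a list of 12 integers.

[12, 5, 4, 3, 2, 1, 0, 3, 2, 1, 0, 0]

Z[0]=12
i=1: fresh scan; Z[1]=5 scan→box=[1,6)
i=2: min(r-i=4, Z[1]=5)=4; Z[2]=4
i=3: min(r-i=3, Z[2]=4)=3; Z[3]=3
i=4: min(r-i=2, Z[3]=3)=2; Z[4]=2
i=5: min(r-i=1, Z[4]=2)=1; Z[5]=1
i=6: fresh scan; Z[6]=0
i=7: fresh scan; Z[7]=3 scan→box=[7,10)
i=8: min(r-i=2, Z[1]=5)=2; Z[8]=2
i=9: min(r-i=1, Z[2]=4)=1; Z[9]=1
i=10: fresh scan; Z[10]=0
i=11: fresh scan; Z[11]=0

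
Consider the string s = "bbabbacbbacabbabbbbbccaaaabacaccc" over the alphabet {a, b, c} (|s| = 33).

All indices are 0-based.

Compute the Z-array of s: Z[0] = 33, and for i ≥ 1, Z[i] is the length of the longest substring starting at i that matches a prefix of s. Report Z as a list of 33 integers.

[33, 1, 0, 3, 1, 0, 0, 3, 1, 0, 0, 0, 5, 1, 0, 2, 2, 2, 2, 1, 0, 0, 0, 0, 0, 0, 1, 0, 0, 0, 0, 0, 0]

Z[0]=33
i=1: outside box; Z[1]=1 grow→box=[1,2)
i=2: outside box; Z[2]=0
i=3: outside box; Z[3]=3 grow→box=[3,6)
i=4: min(r-i=2, Z[1]=1)=1; Z[4]=1
i=5: min(r-i=1, Z[2]=0)=0; Z[5]=0
i=6: outside box; Z[6]=0
i=7: outside box; Z[7]=3 grow→box=[7,10)
i=8: min(r-i=2, Z[1]=1)=1; Z[8]=1
i=9: min(r-i=1, Z[2]=0)=0; Z[9]=0
i=10: outside box; Z[10]=0
i=11: outside box; Z[11]=0
i=12: outside box; Z[12]=5 grow→box=[12,17)
i=13: min(r-i=4, Z[1]=1)=1; Z[13]=1
i=14: min(r-i=3, Z[2]=0)=0; Z[14]=0
i=15: min(r-i=2, Z[3]=3)=2; Z[15]=2
i=16: min(r-i=1, Z[4]=1)=1; Z[16]=2 grow→box=[16,18)
i=17: min(r-i=1, Z[1]=1)=1; Z[17]=2 grow→box=[17,19)
i=18: min(r-i=1, Z[1]=1)=1; Z[18]=2 grow→box=[18,20)
i=19: min(r-i=1, Z[1]=1)=1; Z[19]=1
i=20: outside box; Z[20]=0
i=21: outside box; Z[21]=0
i=22: outside box; Z[22]=0
i=23: outside box; Z[23]=0
i=24: outside box; Z[24]=0
i=25: outside box; Z[25]=0
i=26: outside box; Z[26]=1 grow→box=[26,27)
i=27: outside box; Z[27]=0
i=28: outside box; Z[28]=0
i=29: outside box; Z[29]=0
i=30: outside box; Z[30]=0
i=31: outside box; Z[31]=0
i=32: outside box; Z[32]=0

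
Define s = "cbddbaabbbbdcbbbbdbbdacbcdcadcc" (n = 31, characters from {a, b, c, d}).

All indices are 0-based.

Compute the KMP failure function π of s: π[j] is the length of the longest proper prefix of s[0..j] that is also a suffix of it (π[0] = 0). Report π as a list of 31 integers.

[0, 0, 0, 0, 0, 0, 0, 0, 0, 0, 0, 0, 1, 2, 0, 0, 0, 0, 0, 0, 0, 0, 1, 2, 1, 0, 1, 0, 0, 1, 1]

π[0] = 0
j=1 s[j]='b': π[1]=0 (border '')
j=2 s[j]='d': π[2]=0 (border '')
j=3 s[j]='d': π[3]=0 (border '')
j=4 s[j]='b': π[4]=0 (border '')
j=5 s[j]='a': π[5]=0 (border '')
j=6 s[j]='a': π[6]=0 (border '')
j=7 s[j]='b': π[7]=0 (border '')
j=8 s[j]='b': π[8]=0 (border '')
j=9 s[j]='b': π[9]=0 (border '')
j=10 s[j]='b': π[10]=0 (border '')
j=11 s[j]='d': π[11]=0 (border '')
j=12 s[j]='c': π[12]=1 (border 'c')
j=13 s[j]='b': π[13]=2 (border 'cb')
j=14 s[j]='b': k: 2→0; π[14]=0 (border '')
j=15 s[j]='b': π[15]=0 (border '')
j=16 s[j]='b': π[16]=0 (border '')
j=17 s[j]='d': π[17]=0 (border '')
j=18 s[j]='b': π[18]=0 (border '')
j=19 s[j]='b': π[19]=0 (border '')
j=20 s[j]='d': π[20]=0 (border '')
j=21 s[j]='a': π[21]=0 (border '')
j=22 s[j]='c': π[22]=1 (border 'c')
j=23 s[j]='b': π[23]=2 (border 'cb')
j=24 s[j]='c': k: 2→0; π[24]=1 (border 'c')
j=25 s[j]='d': k: 1→0; π[25]=0 (border '')
j=26 s[j]='c': π[26]=1 (border 'c')
j=27 s[j]='a': k: 1→0; π[27]=0 (border '')
j=28 s[j]='d': π[28]=0 (border '')
j=29 s[j]='c': π[29]=1 (border 'c')
j=30 s[j]='c': k: 1→0; π[30]=1 (border 'c')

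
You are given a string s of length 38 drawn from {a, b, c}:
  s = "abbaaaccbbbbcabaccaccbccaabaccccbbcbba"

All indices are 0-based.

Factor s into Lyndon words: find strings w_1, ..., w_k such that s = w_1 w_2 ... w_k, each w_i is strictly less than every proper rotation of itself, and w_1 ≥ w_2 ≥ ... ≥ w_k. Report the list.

["abb", "aaaccbbbbcabaccaccbccaabaccccbbcbb", "a"]

emit factor 1: 'abb' (i=0, period=3)
emit factor 2: 'aaaccbbbbcabaccaccbccaabaccccbbcbb' (i=3, period=34)
emit factor 3: 'a' (i=37, period=1)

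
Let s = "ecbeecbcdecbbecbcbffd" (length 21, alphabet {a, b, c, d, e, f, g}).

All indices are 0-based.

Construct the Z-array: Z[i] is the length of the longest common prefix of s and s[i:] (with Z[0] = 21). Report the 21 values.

Z[0]=21
i=1: i≥r, start 0; Z[1]=0
i=2: i≥r, start 0; Z[2]=0
i=3: i≥r, start 0; Z[3]=1 scan→box=[3,4)
i=4: i≥r, start 0; Z[4]=3 scan→box=[4,7)
i=5: min(r-i=2, Z[1]=0)=0; Z[5]=0
i=6: min(r-i=1, Z[2]=0)=0; Z[6]=0
i=7: i≥r, start 0; Z[7]=0
i=8: i≥r, start 0; Z[8]=0
i=9: i≥r, start 0; Z[9]=3 scan→box=[9,12)
i=10: min(r-i=2, Z[1]=0)=0; Z[10]=0
i=11: min(r-i=1, Z[2]=0)=0; Z[11]=0
i=12: i≥r, start 0; Z[12]=0
i=13: i≥r, start 0; Z[13]=3 scan→box=[13,16)
i=14: min(r-i=2, Z[1]=0)=0; Z[14]=0
i=15: min(r-i=1, Z[2]=0)=0; Z[15]=0
i=16: i≥r, start 0; Z[16]=0
i=17: i≥r, start 0; Z[17]=0
i=18: i≥r, start 0; Z[18]=0
i=19: i≥r, start 0; Z[19]=0
i=20: i≥r, start 0; Z[20]=0

[21, 0, 0, 1, 3, 0, 0, 0, 0, 3, 0, 0, 0, 3, 0, 0, 0, 0, 0, 0, 0]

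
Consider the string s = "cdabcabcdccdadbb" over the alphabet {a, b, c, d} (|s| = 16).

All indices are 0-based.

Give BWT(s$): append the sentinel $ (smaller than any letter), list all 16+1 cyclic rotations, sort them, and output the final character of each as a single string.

bdcdbdaabd$cbccac

rank  rotation           last
    0  $cdabcabcdccdadbb  b
    1  abcabcdccdadbb$cd  d
    2  abcdccdadbb$cdabc  c
    3  adbb$cdabcabcdccd  d
    4  b$cdabcabcdccdadb  b
    5  bb$cdabcabcdccdad  d
    6  bcabcdccdadbb$cda  a
    7  bcdccdadbb$cdabca  a
    8  cabcdccdadbb$cdab  b
    9  ccdadbb$cdabcabcd  d
   10  cdabcabcdccdadbb$  $
   11  cdadbb$cdabcabcdc  c
   12  cdccdadbb$cdabcab  b
   13  dabcabcdccdadbb$c  c
   14  dadbb$cdabcabcdcc  c
   15  dbb$cdabcabcdccda  a
   16  dccdadbb$cdabcabc  c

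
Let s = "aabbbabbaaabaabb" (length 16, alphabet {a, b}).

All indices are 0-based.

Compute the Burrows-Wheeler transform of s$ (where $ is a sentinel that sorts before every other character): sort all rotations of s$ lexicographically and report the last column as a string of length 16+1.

bbab$aababbabaaba

rank  rotation           last
    0  $aabbbabbaaabaabb  b
    1  aaabaabb$aabbbabb  b
    2  aabaabb$aabbbabba  a
    3  aabb$aabbbabbaaab  b
    4  aabbbabbaaabaabb$  $
    5  abaabb$aabbbabbaa  a
    6  abb$aabbbabbaaaba  a
    7  abbaaabaabb$aabbb  b
    8  abbbabbaaabaabb$a  a
    9  b$aabbbabbaaabaab  b
   10  baaabaabb$aabbbab  b
   11  baabb$aabbbabbaaa  a
   12  babbaaabaabb$aabb  b
   13  bb$aabbbabbaaabaa  a
   14  bbaaabaabb$aabbba  a
   15  bbabbaaabaabb$aab  b
   16  bbbabbaaabaabb$aa  a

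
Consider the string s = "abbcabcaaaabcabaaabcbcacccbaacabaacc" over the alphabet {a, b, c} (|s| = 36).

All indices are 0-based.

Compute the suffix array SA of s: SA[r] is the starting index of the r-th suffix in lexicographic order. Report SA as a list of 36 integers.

rank→(start, suffix):
  0 → (7, 'aaaabcabaaabcbcacccbaacabaacc')
  1 → (8, 'aaabcabaaabcbcacccbaacabaacc')
  2 → (15, 'aaabcbcacccbaacabaacc')
  3 → (9, 'aabcabaaabcbcacccbaacabaacc')
  4 → (16, 'aabcbcacccbaacabaacc')
  5 → (27, 'aacabaacc')
  6 → (32, 'aacc')
  7 → (13, 'abaaabcbcacccbaacabaacc')
  8 → (30, 'abaacc')
  9 → (0, 'abbcabcaaaabcabaaabcbcacccbaacabaacc')
  10 → (4, 'abcaaaabcabaaabcbcacccbaacabaacc')
  11 → (10, 'abcabaaabcbcacccbaacabaacc')
  12 → (17, 'abcbcacccbaacabaacc')
  13 → (28, 'acabaacc')
  14 → (33, 'acc')
  15 → (22, 'acccbaacabaacc')
  16 → (14, 'baaabcbcacccbaacabaacc')
  17 → (26, 'baacabaacc')
  18 → (31, 'baacc')
  19 → (1, 'bbcabcaaaabcabaaabcbcacccbaacabaacc')
  20 → (5, 'bcaaaabcabaaabcbcacccbaacabaacc')
  21 → (11, 'bcabaaabcbcacccbaacabaacc')
  22 → (2, 'bcabcaaaabcabaaabcbcacccbaacabaacc')
  23 → (20, 'bcacccbaacabaacc')
  24 → (18, 'bcbcacccbaacabaacc')
  25 → (35, 'c')
  26 → (6, 'caaaabcabaaabcbcacccbaacabaacc')
  27 → (12, 'cabaaabcbcacccbaacabaacc')
  28 → (29, 'cabaacc')
  29 → (3, 'cabcaaaabcabaaabcbcacccbaacabaacc')
  30 → (21, 'cacccbaacabaacc')
  31 → (25, 'cbaacabaacc')
  32 → (19, 'cbcacccbaacabaacc')
  33 → (34, 'cc')
  34 → (24, 'ccbaacabaacc')
  35 → (23, 'cccbaacabaacc')

[7, 8, 15, 9, 16, 27, 32, 13, 30, 0, 4, 10, 17, 28, 33, 22, 14, 26, 31, 1, 5, 11, 2, 20, 18, 35, 6, 12, 29, 3, 21, 25, 19, 34, 24, 23]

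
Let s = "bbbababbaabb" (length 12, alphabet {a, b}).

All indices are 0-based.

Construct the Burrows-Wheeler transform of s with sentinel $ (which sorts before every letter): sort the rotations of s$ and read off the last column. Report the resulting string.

rank  rotation       last
    0  $bbbababbaabb  b
    1  aabb$bbbababb  b
    2  ababbaabb$bbb  b
    3  abb$bbbababba  a
    4  abbaabb$bbbab  b
    5  b$bbbababbaab  b
    6  baabb$bbbabab  b
    7  bababbaabb$bb  b
    8  babbaabb$bbba  a
    9  bb$bbbababbaa  a
   10  bbaabb$bbbaba  a
   11  bbababbaabb$b  b
   12  bbbababbaabb$  $

bbbabbbbaaab$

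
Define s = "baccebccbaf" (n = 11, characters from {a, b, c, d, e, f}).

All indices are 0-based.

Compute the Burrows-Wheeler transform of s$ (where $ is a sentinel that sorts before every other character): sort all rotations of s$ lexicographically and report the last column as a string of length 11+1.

fbb$cecbacca

rank  rotation      last
    0  $baccebccbaf  f
    1  accebccbaf$b  b
    2  af$baccebccb  b
    3  baccebccbaf$  $
    4  baf$baccebcc  c
    5  bccbaf$bacce  e
    6  cbaf$baccebc  c
    7  ccbaf$bacceb  b
    8  ccebccbaf$ba  a
    9  cebccbaf$bac  c
   10  ebccbaf$bacc  c
   11  f$baccebccba  a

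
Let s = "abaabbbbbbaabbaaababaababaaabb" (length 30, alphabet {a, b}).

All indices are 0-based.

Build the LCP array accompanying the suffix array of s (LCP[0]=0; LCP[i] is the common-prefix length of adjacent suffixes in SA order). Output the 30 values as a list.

[0, 4, 2, 7, 3, 4, 4, 1, 4, 5, 3, 6, 2, 3, 3, 0, 1, 5, 3, 4, 5, 2, 5, 1, 2, 4, 2, 3, 4, 5]

rank | idx | suffix
   0 |  14 | aaababaababaaabb
   1 |  25 | aaabb
   2 |  20 | aababaaabb
   3 |  15 | aababaababaaabb
   4 |  26 | aabb
   5 |  10 | aabbaaababaababaaabb
   6 |   2 | aabbbbbbaabbaaababaababaaabb
   7 |  23 | abaaabb
   8 |  18 | abaababaaabb
   9 |   0 | abaabbbbbbaabbaaababaababaaabb
  10 |  21 | ababaaabb
  11 |  16 | ababaababaaabb
  12 |  27 | abb
  13 |  11 | abbaaababaababaaabb
  14 |   3 | abbbbbbaabbaaababaababaaabb
  15 |  29 | b
  16 |  13 | baaababaababaaabb
  17 |  24 | baaabb
  18 |  19 | baababaaabb
  19 |   9 | baabbaaababaababaaabb
  20 |   1 | baabbbbbbaabbaaababaababaaabb
  21 |  22 | babaaabb
  22 |  17 | babaababaaabb
  23 |  28 | bb
  24 |  12 | bbaaababaababaaabb
  25 |   8 | bbaabbaaababaababaaabb
  26 |   7 | bbbaabbaaababaababaaabb
  27 |   6 | bbbbaabbaaababaababaaabb
  28 |   5 | bbbbbaabbaaababaababaaabb
  29 |   4 | bbbbbbaabbaaababaababaaabb

SA = [14, 25, 20, 15, 26, 10, 2, 23, 18, 0, 21, 16, 27, 11, 3, 29, 13, 24, 19, 9, 1, 22, 17, 28, 12, 8, 7, 6, 5, 4]
[i] adj suffixes → lcp
  [1] 14/25 → 4 ('aaab')
  [2] 25/20 → 2 ('aa')
  [3] 20/15 → 7 ('aababaa')
  [4] 15/26 → 3 ('aab')
  [5] 26/10 → 4 ('aabb')
  [6] 10/2 → 4 ('aabb')
  [7] 2/23 → 1 ('a')
  [8] 23/18 → 4 ('abaa')
  [9] 18/0 → 5 ('abaab')
  [10] 0/21 → 3 ('aba')
  [11] 21/16 → 6 ('ababaa')
  [12] 16/27 → 2 ('ab')
  [13] 27/11 → 3 ('abb')
  [14] 11/3 → 3 ('abb')
  [15] 3/29 → 0 ('')
  [16] 29/13 → 1 ('b')
  [17] 13/24 → 5 ('baaab')
  [18] 24/19 → 3 ('baa')
  [19] 19/9 → 4 ('baab')
  [20] 9/1 → 5 ('baabb')
  [21] 1/22 → 2 ('ba')
  [22] 22/17 → 5 ('babaa')
  [23] 17/28 → 1 ('b')
  [24] 28/12 → 2 ('bb')
  [25] 12/8 → 4 ('bbaa')
  [26] 8/7 → 2 ('bb')
  [27] 7/6 → 3 ('bbb')
  [28] 6/5 → 4 ('bbbb')
  [29] 5/4 → 5 ('bbbbb')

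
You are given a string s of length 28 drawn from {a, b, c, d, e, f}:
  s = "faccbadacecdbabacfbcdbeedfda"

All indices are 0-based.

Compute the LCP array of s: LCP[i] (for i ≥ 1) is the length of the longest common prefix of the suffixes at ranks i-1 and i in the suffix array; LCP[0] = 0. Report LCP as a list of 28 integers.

[0, 1, 1, 2, 2, 1, 0, 2, 2, 1, 1, 0, 1, 1, 3, 1, 1, 0, 2, 1, 2, 1, 0, 1, 1, 0, 1, 1]

sorted suffixes:
  #0 SA[0]=27  'a'
  #1 SA[1]=13  'abacfbcdbeedfda'
  #2 SA[2]=1  'accbadacecdbabacfbcdbeedfda'
  #3 SA[3]=7  'acecdbabacfbcdbeedfda'
  #4 SA[4]=15  'acfbcdbeedfda'
  #5 SA[5]=5  'adacecdbabacfbcdbeedfda'
  #6 SA[6]=12  'babacfbcdbeedfda'
  #7 SA[7]=14  'bacfbcdbeedfda'
  #8 SA[8]=4  'badacecdbabacfbcdbeedfda'
  #9 SA[9]=18  'bcdbeedfda'
  #10 SA[10]=21  'beedfda'
  #11 SA[11]=3  'cbadacecdbabacfbcdbeedfda'
  #12 SA[12]=2  'ccbadacecdbabacfbcdbeedfda'
  #13 SA[13]=10  'cdbabacfbcdbeedfda'
  #14 SA[14]=19  'cdbeedfda'
  #15 SA[15]=8  'cecdbabacfbcdbeedfda'
  #16 SA[16]=16  'cfbcdbeedfda'
  #17 SA[17]=26  'da'
  #18 SA[18]=6  'dacecdbabacfbcdbeedfda'
  #19 SA[19]=11  'dbabacfbcdbeedfda'
  #20 SA[20]=20  'dbeedfda'
  #21 SA[21]=24  'dfda'
  #22 SA[22]=9  'ecdbabacfbcdbeedfda'
  #23 SA[23]=23  'edfda'
  #24 SA[24]=22  'eedfda'
  #25 SA[25]=0  'faccbadacecdbabacfbcdbeedfda'
  #26 SA[26]=17  'fbcdbeedfda'
  #27 SA[27]=25  'fda'

SA = [27, 13, 1, 7, 15, 5, 12, 14, 4, 18, 21, 3, 2, 10, 19, 8, 16, 26, 6, 11, 20, 24, 9, 23, 22, 0, 17, 25]
[i] adj suffixes → lcp
  [1] 27/13 → 1 ('a')
  [2] 13/1 → 1 ('a')
  [3] 1/7 → 2 ('ac')
  [4] 7/15 → 2 ('ac')
  [5] 15/5 → 1 ('a')
  [6] 5/12 → 0 ('')
  [7] 12/14 → 2 ('ba')
  [8] 14/4 → 2 ('ba')
  [9] 4/18 → 1 ('b')
  [10] 18/21 → 1 ('b')
  [11] 21/3 → 0 ('')
  [12] 3/2 → 1 ('c')
  [13] 2/10 → 1 ('c')
  [14] 10/19 → 3 ('cdb')
  [15] 19/8 → 1 ('c')
  [16] 8/16 → 1 ('c')
  [17] 16/26 → 0 ('')
  [18] 26/6 → 2 ('da')
  [19] 6/11 → 1 ('d')
  [20] 11/20 → 2 ('db')
  [21] 20/24 → 1 ('d')
  [22] 24/9 → 0 ('')
  [23] 9/23 → 1 ('e')
  [24] 23/22 → 1 ('e')
  [25] 22/0 → 0 ('')
  [26] 0/17 → 1 ('f')
  [27] 17/25 → 1 ('f')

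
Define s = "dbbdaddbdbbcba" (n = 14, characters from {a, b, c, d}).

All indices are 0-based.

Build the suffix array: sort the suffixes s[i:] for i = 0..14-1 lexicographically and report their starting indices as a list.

rank | idx | suffix
   0 |  13 | a
   1 |   4 | addbdbbcba
   2 |  12 | ba
   3 |   9 | bbcba
   4 |   1 | bbdaddbdbbcba
   5 |  10 | bcba
   6 |   2 | bdaddbdbbcba
   7 |   7 | bdbbcba
   8 |  11 | cba
   9 |   3 | daddbdbbcba
  10 |   8 | dbbcba
  11 |   0 | dbbdaddbdbbcba
  12 |   6 | dbdbbcba
  13 |   5 | ddbdbbcba

[13, 4, 12, 9, 1, 10, 2, 7, 11, 3, 8, 0, 6, 5]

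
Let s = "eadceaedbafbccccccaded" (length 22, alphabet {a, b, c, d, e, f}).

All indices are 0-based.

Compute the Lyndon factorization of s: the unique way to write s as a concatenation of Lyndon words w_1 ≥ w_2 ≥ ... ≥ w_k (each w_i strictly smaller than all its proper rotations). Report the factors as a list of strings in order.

["e", "adceaedbafbccccccaded"]

emit factor 1: 'e' (i=0, period=1)
emit factor 2: 'adceaedbafbccccccaded' (i=1, period=21)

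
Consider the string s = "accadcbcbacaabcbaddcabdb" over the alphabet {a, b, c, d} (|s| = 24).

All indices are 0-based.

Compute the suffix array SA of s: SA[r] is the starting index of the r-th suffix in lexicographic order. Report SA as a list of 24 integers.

[11, 12, 20, 9, 0, 3, 16, 23, 8, 15, 6, 13, 21, 10, 19, 2, 7, 14, 5, 1, 22, 18, 4, 17]

rank | idx | suffix
   0 |  11 | aabcbaddcabdb
   1 |  12 | abcbaddcabdb
   2 |  20 | abdb
   3 |   9 | acaabcbaddcabdb
   4 |   0 | accadcbcbacaabcbaddcabdb
   5 |   3 | adcbcbacaabcbaddcabdb
   6 |  16 | addcabdb
   7 |  23 | b
   8 |   8 | bacaabcbaddcabdb
   9 |  15 | baddcabdb
  10 |   6 | bcbacaabcbaddcabdb
  11 |  13 | bcbaddcabdb
  12 |  21 | bdb
  13 |  10 | caabcbaddcabdb
  14 |  19 | cabdb
  15 |   2 | cadcbcbacaabcbaddcabdb
  16 |   7 | cbacaabcbaddcabdb
  17 |  14 | cbaddcabdb
  18 |   5 | cbcbacaabcbaddcabdb
  19 |   1 | ccadcbcbacaabcbaddcabdb
  20 |  22 | db
  21 |  18 | dcabdb
  22 |   4 | dcbcbacaabcbaddcabdb
  23 |  17 | ddcabdb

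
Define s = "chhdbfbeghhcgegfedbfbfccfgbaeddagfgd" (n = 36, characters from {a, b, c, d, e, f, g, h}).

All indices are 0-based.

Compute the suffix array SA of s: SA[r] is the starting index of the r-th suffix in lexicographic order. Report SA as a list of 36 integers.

rank | idx | suffix
   0 |  27 | aeddagfgd
   1 |  31 | agfgd
   2 |  26 | baeddagfgd
   3 |   6 | beghhcgegfedbfbfccfgbaeddagfgd
   4 |   4 | bfbeghhcgegfedbfbfccfgbaeddagfgd
   5 |  18 | bfbfccfgbaeddagfgd
   6 |  20 | bfccfgbaeddagfgd
   7 |  22 | ccfgbaeddagfgd
   8 |  23 | cfgbaeddagfgd
   9 |  11 | cgegfedbfbfccfgbaeddagfgd
  10 |   0 | chhdbfbeghhcgegfedbfbfccfgbaeddagfgd
  11 |  35 | d
  12 |  30 | dagfgd
  13 |   3 | dbfbeghhcgegfedbfbfccfgbaeddagfgd
  14 |  17 | dbfbfccfgbaeddagfgd
  15 |  29 | ddagfgd
  16 |  16 | edbfbfccfgbaeddagfgd
  17 |  28 | eddagfgd
  18 |  13 | egfedbfbfccfgbaeddagfgd
  19 |   7 | eghhcgegfedbfbfccfgbaeddagfgd
  20 |   5 | fbeghhcgegfedbfbfccfgbaeddagfgd
  21 |  19 | fbfccfgbaeddagfgd
  22 |  21 | fccfgbaeddagfgd
  23 |  15 | fedbfbfccfgbaeddagfgd
  24 |  24 | fgbaeddagfgd
  25 |  33 | fgd
  26 |  25 | gbaeddagfgd
  27 |  34 | gd
  28 |  12 | gegfedbfbfccfgbaeddagfgd
  29 |  14 | gfedbfbfccfgbaeddagfgd
  30 |  32 | gfgd
  31 |   8 | ghhcgegfedbfbfccfgbaeddagfgd
  32 |  10 | hcgegfedbfbfccfgbaeddagfgd
  33 |   2 | hdbfbeghhcgegfedbfbfccfgbaeddagfgd
  34 |   9 | hhcgegfedbfbfccfgbaeddagfgd
  35 |   1 | hhdbfbeghhcgegfedbfbfccfgbaeddagfgd

[27, 31, 26, 6, 4, 18, 20, 22, 23, 11, 0, 35, 30, 3, 17, 29, 16, 28, 13, 7, 5, 19, 21, 15, 24, 33, 25, 34, 12, 14, 32, 8, 10, 2, 9, 1]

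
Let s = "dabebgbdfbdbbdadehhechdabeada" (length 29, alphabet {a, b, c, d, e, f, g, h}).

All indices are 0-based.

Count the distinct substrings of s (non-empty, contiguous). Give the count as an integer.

sorted suffixes:
  #0 SA[0]=28  'a'
  #1 SA[1]=23  'abeada'
  #2 SA[2]=1  'abebgbdfbdbbdadehhechdabeada'
  #3 SA[3]=26  'ada'
  #4 SA[4]=14  'adehhechdabeada'
  #5 SA[5]=11  'bbdadehhechdabeada'
  #6 SA[6]=12  'bdadehhechdabeada'
  #7 SA[7]=9  'bdbbdadehhechdabeada'
  #8 SA[8]=6  'bdfbdbbdadehhechdabeada'
  #9 SA[9]=24  'beada'
  #10 SA[10]=2  'bebgbdfbdbbdadehhechdabeada'
  #11 SA[11]=4  'bgbdfbdbbdadehhechdabeada'
  #12 SA[12]=20  'chdabeada'
  #13 SA[13]=27  'da'
  #14 SA[14]=22  'dabeada'
  #15 SA[15]=0  'dabebgbdfbdbbdadehhechdabeada'
  #16 SA[16]=13  'dadehhechdabeada'
  #17 SA[17]=10  'dbbdadehhechdabeada'
  #18 SA[18]=15  'dehhechdabeada'
  #19 SA[19]=7  'dfbdbbdadehhechdabeada'
  #20 SA[20]=25  'eada'
  #21 SA[21]=3  'ebgbdfbdbbdadehhechdabeada'
  #22 SA[22]=19  'echdabeada'
  #23 SA[23]=16  'ehhechdabeada'
  #24 SA[24]=8  'fbdbbdadehhechdabeada'
  #25 SA[25]=5  'gbdfbdbbdadehhechdabeada'
  #26 SA[26]=21  'hdabeada'
  #27 SA[27]=18  'hechdabeada'
  #28 SA[28]=17  'hhechdabeada'

SA = [28, 23, 1, 26, 14, 11, 12, 9, 6, 24, 2, 4, 20, 27, 22, 0, 13, 10, 15, 7, 25, 3, 19, 16, 8, 5, 21, 18, 17]
i: (SA[i-1],SA[i]) lcp shared
  1: (28,23) 1 'a'
  2: (23,1) 3 'abe'
  3: (1,26) 1 'a'
  4: (26,14) 2 'ad'
  5: (14,11) 0 ''
  6: (11,12) 1 'b'
  7: (12,9) 2 'bd'
  8: (9,6) 2 'bd'
  9: (6,24) 1 'b'
  10: (24,2) 2 'be'
  11: (2,4) 1 'b'
  12: (4,20) 0 ''
  13: (20,27) 0 ''
  14: (27,22) 2 'da'
  15: (22,0) 4 'dabe'
  16: (0,13) 2 'da'
  17: (13,10) 1 'd'
  18: (10,15) 1 'd'
  19: (15,7) 1 'd'
  20: (7,25) 0 ''
  21: (25,3) 1 'e'
  22: (3,19) 1 'e'
  23: (19,16) 1 'e'
  24: (16,8) 0 ''
  25: (8,5) 0 ''
  26: (5,21) 0 ''
  27: (21,18) 1 'h'
  28: (18,17) 1 'h'

n(n+1)/2 = 29·30/2 = 435
Σ LCP = 0 + 1 + 3 + 1 + 2 + 0 + 1 + 2 + 2 + 1 + 2 + 1 + 0 + 0 + 2 + 4 + 2 + 1 + 1 + 1 + 0 + 1 + 1 + 1 + 0 + 0 + 0 + 1 + 1 = 32
distinct = 435 − 32 = 403

403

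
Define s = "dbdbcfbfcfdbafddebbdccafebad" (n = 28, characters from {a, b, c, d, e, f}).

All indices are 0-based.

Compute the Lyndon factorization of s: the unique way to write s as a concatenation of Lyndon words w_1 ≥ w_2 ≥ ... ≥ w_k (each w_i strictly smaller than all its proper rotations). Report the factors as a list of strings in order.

["d", "bd", "bcfbfcfd", "b", "afddebbdccafeb", "ad"]

emit factor 1: 'd' (i=0, period=1)
emit factor 2: 'bd' (i=1, period=2)
emit factor 3: 'bcfbfcfd' (i=3, period=8)
emit factor 4: 'b' (i=11, period=1)
emit factor 5: 'afddebbdccafeb' (i=12, period=14)
emit factor 6: 'ad' (i=26, period=2)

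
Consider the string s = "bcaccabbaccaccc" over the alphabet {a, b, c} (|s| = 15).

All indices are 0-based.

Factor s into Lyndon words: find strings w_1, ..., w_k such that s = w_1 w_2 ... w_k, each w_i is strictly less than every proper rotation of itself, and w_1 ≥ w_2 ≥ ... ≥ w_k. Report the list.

emit factor 1: 'bc' (i=0, period=2)
emit factor 2: 'acc' (i=2, period=3)
emit factor 3: 'abbaccaccc' (i=5, period=10)

["bc", "acc", "abbaccaccc"]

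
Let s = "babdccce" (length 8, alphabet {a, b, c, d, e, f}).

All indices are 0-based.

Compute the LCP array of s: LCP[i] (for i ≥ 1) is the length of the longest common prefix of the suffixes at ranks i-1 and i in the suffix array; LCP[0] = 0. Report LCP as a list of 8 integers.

[0, 0, 1, 0, 2, 1, 0, 0]

rank→(start, suffix):
  0 → (1, 'abdccce')
  1 → (0, 'babdccce')
  2 → (2, 'bdccce')
  3 → (4, 'ccce')
  4 → (5, 'cce')
  5 → (6, 'ce')
  6 → (3, 'dccce')
  7 → (7, 'e')

SA = [1, 0, 2, 4, 5, 6, 3, 7]
[i] adj suffixes → lcp
  [1] 1/0 → 0 ('')
  [2] 0/2 → 1 ('b')
  [3] 2/4 → 0 ('')
  [4] 4/5 → 2 ('cc')
  [5] 5/6 → 1 ('c')
  [6] 6/3 → 0 ('')
  [7] 3/7 → 0 ('')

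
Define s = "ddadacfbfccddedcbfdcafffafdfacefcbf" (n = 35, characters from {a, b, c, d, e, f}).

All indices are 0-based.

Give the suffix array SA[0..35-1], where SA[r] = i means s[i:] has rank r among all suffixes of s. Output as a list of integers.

rank→(start, suffix):
  0 → (28, 'acefcbf')
  1 → (4, 'acfbfccddedcbfdcafffafdfacefcbf')
  2 → (2, 'adacfbfccddedcbfdcafffafdfacefcbf')
  3 → (24, 'afdfacefcbf')
  4 → (20, 'afffafdfacefcbf')
  5 → (33, 'bf')
  6 → (7, 'bfccddedcbfdcafffafdfacefcbf')
  7 → (16, 'bfdcafffafdfacefcbf')
  8 → (19, 'cafffafdfacefcbf')
  9 → (32, 'cbf')
  10 → (15, 'cbfdcafffafdfacefcbf')
  11 → (9, 'ccddedcbfdcafffafdfacefcbf')
  12 → (10, 'cddedcbfdcafffafdfacefcbf')
  13 → (29, 'cefcbf')
  14 → (5, 'cfbfccddedcbfdcafffafdfacefcbf')
  15 → (3, 'dacfbfccddedcbfdcafffafdfacefcbf')
  16 → (1, 'dadacfbfccddedcbfdcafffafdfacefcbf')
  17 → (18, 'dcafffafdfacefcbf')
  18 → (14, 'dcbfdcafffafdfacefcbf')
  19 → (0, 'ddadacfbfccddedcbfdcafffafdfacefcbf')
  20 → (11, 'ddedcbfdcafffafdfacefcbf')
  21 → (12, 'dedcbfdcafffafdfacefcbf')
  22 → (26, 'dfacefcbf')
  23 → (13, 'edcbfdcafffafdfacefcbf')
  24 → (30, 'efcbf')
  25 → (34, 'f')
  26 → (27, 'facefcbf')
  27 → (23, 'fafdfacefcbf')
  28 → (6, 'fbfccddedcbfdcafffafdfacefcbf')
  29 → (31, 'fcbf')
  30 → (8, 'fccddedcbfdcafffafdfacefcbf')
  31 → (17, 'fdcafffafdfacefcbf')
  32 → (25, 'fdfacefcbf')
  33 → (22, 'ffafdfacefcbf')
  34 → (21, 'fffafdfacefcbf')

[28, 4, 2, 24, 20, 33, 7, 16, 19, 32, 15, 9, 10, 29, 5, 3, 1, 18, 14, 0, 11, 12, 26, 13, 30, 34, 27, 23, 6, 31, 8, 17, 25, 22, 21]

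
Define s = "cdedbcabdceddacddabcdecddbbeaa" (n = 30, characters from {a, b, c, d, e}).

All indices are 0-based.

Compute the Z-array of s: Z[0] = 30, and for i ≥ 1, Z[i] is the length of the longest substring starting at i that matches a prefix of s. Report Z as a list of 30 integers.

Z[0]=30
i=1: i≥r, start 0; Z[1]=0
i=2: i≥r, start 0; Z[2]=0
i=3: i≥r, start 0; Z[3]=0
i=4: i≥r, start 0; Z[4]=0
i=5: i≥r, start 0; Z[5]=1 grow→box=[5,6)
i=6: i≥r, start 0; Z[6]=0
i=7: i≥r, start 0; Z[7]=0
i=8: i≥r, start 0; Z[8]=0
i=9: i≥r, start 0; Z[9]=1 grow→box=[9,10)
i=10: i≥r, start 0; Z[10]=0
i=11: i≥r, start 0; Z[11]=0
i=12: i≥r, start 0; Z[12]=0
i=13: i≥r, start 0; Z[13]=0
i=14: i≥r, start 0; Z[14]=2 grow→box=[14,16)
i=15: min(r-i=1, Z[1]=0)=0; Z[15]=0
i=16: i≥r, start 0; Z[16]=0
i=17: i≥r, start 0; Z[17]=0
i=18: i≥r, start 0; Z[18]=0
i=19: i≥r, start 0; Z[19]=3 grow→box=[19,22)
i=20: min(r-i=2, Z[1]=0)=0; Z[20]=0
i=21: min(r-i=1, Z[2]=0)=0; Z[21]=0
i=22: i≥r, start 0; Z[22]=2 grow→box=[22,24)
i=23: min(r-i=1, Z[1]=0)=0; Z[23]=0
i=24: i≥r, start 0; Z[24]=0
i=25: i≥r, start 0; Z[25]=0
i=26: i≥r, start 0; Z[26]=0
i=27: i≥r, start 0; Z[27]=0
i=28: i≥r, start 0; Z[28]=0
i=29: i≥r, start 0; Z[29]=0

[30, 0, 0, 0, 0, 1, 0, 0, 0, 1, 0, 0, 0, 0, 2, 0, 0, 0, 0, 3, 0, 0, 2, 0, 0, 0, 0, 0, 0, 0]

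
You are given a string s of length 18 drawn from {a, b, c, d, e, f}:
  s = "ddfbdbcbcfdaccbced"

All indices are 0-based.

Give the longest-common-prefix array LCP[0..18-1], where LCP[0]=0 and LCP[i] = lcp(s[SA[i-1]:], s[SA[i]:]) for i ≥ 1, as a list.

[0, 0, 2, 2, 1, 0, 3, 1, 1, 1, 0, 1, 1, 1, 1, 0, 0, 1]

sorted suffixes:
  #0 SA[0]=11  'accbced'
  #1 SA[1]=5  'bcbcfdaccbced'
  #2 SA[2]=14  'bced'
  #3 SA[3]=7  'bcfdaccbced'
  #4 SA[4]=3  'bdbcbcfdaccbced'
  #5 SA[5]=13  'cbced'
  #6 SA[6]=6  'cbcfdaccbced'
  #7 SA[7]=12  'ccbced'
  #8 SA[8]=15  'ced'
  #9 SA[9]=8  'cfdaccbced'
  #10 SA[10]=17  'd'
  #11 SA[11]=10  'daccbced'
  #12 SA[12]=4  'dbcbcfdaccbced'
  #13 SA[13]=0  'ddfbdbcbcfdaccbced'
  #14 SA[14]=1  'dfbdbcbcfdaccbced'
  #15 SA[15]=16  'ed'
  #16 SA[16]=2  'fbdbcbcfdaccbced'
  #17 SA[17]=9  'fdaccbced'

SA = [11, 5, 14, 7, 3, 13, 6, 12, 15, 8, 17, 10, 4, 0, 1, 16, 2, 9]
i: (SA[i-1],SA[i]) lcp shared
  1: (11,5) 0 ''
  2: (5,14) 2 'bc'
  3: (14,7) 2 'bc'
  4: (7,3) 1 'b'
  5: (3,13) 0 ''
  6: (13,6) 3 'cbc'
  7: (6,12) 1 'c'
  8: (12,15) 1 'c'
  9: (15,8) 1 'c'
  10: (8,17) 0 ''
  11: (17,10) 1 'd'
  12: (10,4) 1 'd'
  13: (4,0) 1 'd'
  14: (0,1) 1 'd'
  15: (1,16) 0 ''
  16: (16,2) 0 ''
  17: (2,9) 1 'f'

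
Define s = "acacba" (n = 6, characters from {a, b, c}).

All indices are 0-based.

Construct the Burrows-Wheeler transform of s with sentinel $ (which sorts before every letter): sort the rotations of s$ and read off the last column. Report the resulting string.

ab$ccaa

rank  rotation last
    0  $acacba  a
    1  a$acacb  b
    2  acacba$  $
    3  acba$ac  c
    4  ba$acac  c
    5  cacba$a  a
    6  cba$aca  a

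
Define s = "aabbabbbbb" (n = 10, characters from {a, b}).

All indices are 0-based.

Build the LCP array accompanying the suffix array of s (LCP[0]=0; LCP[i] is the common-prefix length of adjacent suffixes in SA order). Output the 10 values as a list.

sorted suffixes:
  #0 SA[0]=0  'aabbabbbbb'
  #1 SA[1]=1  'abbabbbbb'
  #2 SA[2]=4  'abbbbb'
  #3 SA[3]=9  'b'
  #4 SA[4]=3  'babbbbb'
  #5 SA[5]=8  'bb'
  #6 SA[6]=2  'bbabbbbb'
  #7 SA[7]=7  'bbb'
  #8 SA[8]=6  'bbbb'
  #9 SA[9]=5  'bbbbb'

SA = [0, 1, 4, 9, 3, 8, 2, 7, 6, 5]
rank  pair      lcp
   1  s[0:],s[1:]  1  'a'
   2  s[1:],s[4:]  3  'abb'
   3  s[4:],s[9:]  0  ''
   4  s[9:],s[3:]  1  'b'
   5  s[3:],s[8:]  1  'b'
   6  s[8:],s[2:]  2  'bb'
   7  s[2:],s[7:]  2  'bb'
   8  s[7:],s[6:]  3  'bbb'
   9  s[6:],s[5:]  4  'bbbb'

[0, 1, 3, 0, 1, 1, 2, 2, 3, 4]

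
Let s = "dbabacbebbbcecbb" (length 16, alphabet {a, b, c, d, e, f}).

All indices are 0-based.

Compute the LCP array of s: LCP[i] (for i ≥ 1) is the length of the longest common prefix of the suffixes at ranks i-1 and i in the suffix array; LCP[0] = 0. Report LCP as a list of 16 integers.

[0, 1, 0, 1, 2, 1, 2, 2, 1, 1, 0, 2, 1, 0, 0, 1]

rank→(start, suffix):
  0 → (2, 'abacbebbbcecbb')
  1 → (4, 'acbebbbcecbb')
  2 → (15, 'b')
  3 → (1, 'babacbebbbcecbb')
  4 → (3, 'bacbebbbcecbb')
  5 → (14, 'bb')
  6 → (8, 'bbbcecbb')
  7 → (9, 'bbcecbb')
  8 → (10, 'bcecbb')
  9 → (6, 'bebbbcecbb')
  10 → (13, 'cbb')
  11 → (5, 'cbebbbcecbb')
  12 → (11, 'cecbb')
  13 → (0, 'dbabacbebbbcecbb')
  14 → (7, 'ebbbcecbb')
  15 → (12, 'ecbb')

SA = [2, 4, 15, 1, 3, 14, 8, 9, 10, 6, 13, 5, 11, 0, 7, 12]
i: (SA[i-1],SA[i]) lcp shared
  1: (2,4) 1 'a'
  2: (4,15) 0 ''
  3: (15,1) 1 'b'
  4: (1,3) 2 'ba'
  5: (3,14) 1 'b'
  6: (14,8) 2 'bb'
  7: (8,9) 2 'bb'
  8: (9,10) 1 'b'
  9: (10,6) 1 'b'
  10: (6,13) 0 ''
  11: (13,5) 2 'cb'
  12: (5,11) 1 'c'
  13: (11,0) 0 ''
  14: (0,7) 0 ''
  15: (7,12) 1 'e'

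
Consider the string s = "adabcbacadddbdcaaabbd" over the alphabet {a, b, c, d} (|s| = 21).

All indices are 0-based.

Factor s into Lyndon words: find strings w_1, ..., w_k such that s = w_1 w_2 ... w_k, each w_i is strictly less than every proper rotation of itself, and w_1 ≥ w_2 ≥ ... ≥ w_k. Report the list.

emit factor 1: 'ad' (i=0, period=2)
emit factor 2: 'abcbacadddbdc' (i=2, period=13)
emit factor 3: 'aaabbd' (i=15, period=6)

["ad", "abcbacadddbdc", "aaabbd"]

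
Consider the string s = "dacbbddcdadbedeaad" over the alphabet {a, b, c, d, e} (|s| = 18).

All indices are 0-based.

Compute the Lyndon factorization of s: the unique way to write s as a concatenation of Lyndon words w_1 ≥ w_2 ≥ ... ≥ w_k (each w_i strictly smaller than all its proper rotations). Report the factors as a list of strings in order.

["d", "acbbddcdadbede", "aad"]

emit factor 1: 'd' (i=0, period=1)
emit factor 2: 'acbbddcdadbede' (i=1, period=14)
emit factor 3: 'aad' (i=15, period=3)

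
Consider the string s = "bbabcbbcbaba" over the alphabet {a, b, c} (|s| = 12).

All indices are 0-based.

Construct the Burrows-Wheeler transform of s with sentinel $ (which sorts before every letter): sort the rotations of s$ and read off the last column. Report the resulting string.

rank  rotation       last
    0  $bbabcbbcbaba  a
    1  a$bbabcbbcbab  b
    2  aba$bbabcbbcb  b
    3  abcbbcbaba$bb  b
    4  ba$bbabcbbcba  a
    5  baba$bbabcbbc  c
    6  babcbbcbaba$b  b
    7  bbabcbbcbaba$  $
    8  bbcbaba$bbabc  c
    9  bcbaba$bbabcb  b
   10  bcbbcbaba$bba  a
   11  cbaba$bbabcbb  b
   12  cbbcbaba$bbab  b

abbbacb$cbabb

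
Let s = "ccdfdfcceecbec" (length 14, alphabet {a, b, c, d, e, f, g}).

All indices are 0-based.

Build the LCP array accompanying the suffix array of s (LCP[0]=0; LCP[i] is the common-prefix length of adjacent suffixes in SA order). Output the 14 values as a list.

[0, 0, 1, 1, 2, 1, 1, 0, 2, 0, 2, 1, 0, 1]

rank→(start, suffix):
  0 → (11, 'bec')
  1 → (13, 'c')
  2 → (10, 'cbec')
  3 → (0, 'ccdfdfcceecbec')
  4 → (6, 'cceecbec')
  5 → (1, 'cdfdfcceecbec')
  6 → (7, 'ceecbec')
  7 → (4, 'dfcceecbec')
  8 → (2, 'dfdfcceecbec')
  9 → (12, 'ec')
  10 → (9, 'ecbec')
  11 → (8, 'eecbec')
  12 → (5, 'fcceecbec')
  13 → (3, 'fdfcceecbec')

SA = [11, 13, 10, 0, 6, 1, 7, 4, 2, 12, 9, 8, 5, 3]
rank  pair      lcp
   1  s[11:],s[13:]  0  ''
   2  s[13:],s[10:]  1  'c'
   3  s[10:],s[0:]  1  'c'
   4  s[0:],s[6:]  2  'cc'
   5  s[6:],s[1:]  1  'c'
   6  s[1:],s[7:]  1  'c'
   7  s[7:],s[4:]  0  ''
   8  s[4:],s[2:]  2  'df'
   9  s[2:],s[12:]  0  ''
  10  s[12:],s[9:]  2  'ec'
  11  s[9:],s[8:]  1  'e'
  12  s[8:],s[5:]  0  ''
  13  s[5:],s[3:]  1  'f'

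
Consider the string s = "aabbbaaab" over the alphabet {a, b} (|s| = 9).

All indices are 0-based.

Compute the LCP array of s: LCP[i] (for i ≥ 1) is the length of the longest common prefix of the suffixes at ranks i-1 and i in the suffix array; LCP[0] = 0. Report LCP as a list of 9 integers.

sorted suffixes:
  #0 SA[0]=5  'aaab'
  #1 SA[1]=6  'aab'
  #2 SA[2]=0  'aabbbaaab'
  #3 SA[3]=7  'ab'
  #4 SA[4]=1  'abbbaaab'
  #5 SA[5]=8  'b'
  #6 SA[6]=4  'baaab'
  #7 SA[7]=3  'bbaaab'
  #8 SA[8]=2  'bbbaaab'

SA = [5, 6, 0, 7, 1, 8, 4, 3, 2]
rank  pair      lcp
   1  s[5:],s[6:]  2  'aa'
   2  s[6:],s[0:]  3  'aab'
   3  s[0:],s[7:]  1  'a'
   4  s[7:],s[1:]  2  'ab'
   5  s[1:],s[8:]  0  ''
   6  s[8:],s[4:]  1  'b'
   7  s[4:],s[3:]  1  'b'
   8  s[3:],s[2:]  2  'bb'

[0, 2, 3, 1, 2, 0, 1, 1, 2]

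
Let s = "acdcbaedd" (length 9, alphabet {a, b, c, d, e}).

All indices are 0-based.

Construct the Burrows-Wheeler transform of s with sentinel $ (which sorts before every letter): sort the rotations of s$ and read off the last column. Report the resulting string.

d$bcdadcea

rank  rotation    last
    0  $acdcbaedd  d
    1  acdcbaedd$  $
    2  aedd$acdcb  b
    3  baedd$acdc  c
    4  cbaedd$acd  d
    5  cdcbaedd$a  a
    6  d$acdcbaed  d
    7  dcbaedd$ac  c
    8  dd$acdcbae  e
    9  edd$acdcba  a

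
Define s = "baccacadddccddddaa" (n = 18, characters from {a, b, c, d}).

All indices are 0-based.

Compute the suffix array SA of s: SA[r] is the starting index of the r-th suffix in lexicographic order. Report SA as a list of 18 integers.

[17, 16, 4, 1, 6, 0, 3, 5, 2, 10, 11, 15, 9, 14, 8, 13, 7, 12]

rank | idx | suffix
   0 |  17 | a
   1 |  16 | aa
   2 |   4 | acadddccddddaa
   3 |   1 | accacadddccddddaa
   4 |   6 | adddccddddaa
   5 |   0 | baccacadddccddddaa
   6 |   3 | cacadddccddddaa
   7 |   5 | cadddccddddaa
   8 |   2 | ccacadddccddddaa
   9 |  10 | ccddddaa
  10 |  11 | cddddaa
  11 |  15 | daa
  12 |   9 | dccddddaa
  13 |  14 | ddaa
  14 |   8 | ddccddddaa
  15 |  13 | dddaa
  16 |   7 | dddccddddaa
  17 |  12 | ddddaa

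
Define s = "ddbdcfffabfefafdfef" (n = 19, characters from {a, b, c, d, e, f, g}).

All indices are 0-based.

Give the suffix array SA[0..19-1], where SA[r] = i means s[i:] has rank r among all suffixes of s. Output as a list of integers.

rank | idx | suffix
   0 |   8 | abfefafdfef
   1 |  13 | afdfef
   2 |   2 | bdcfffabfefafdfef
   3 |   9 | bfefafdfef
   4 |   4 | cfffabfefafdfef
   5 |   1 | dbdcfffabfefafdfef
   6 |   3 | dcfffabfefafdfef
   7 |   0 | ddbdcfffabfefafdfef
   8 |  15 | dfef
   9 |  17 | ef
  10 |  11 | efafdfef
  11 |  18 | f
  12 |   7 | fabfefafdfef
  13 |  12 | fafdfef
  14 |  14 | fdfef
  15 |  16 | fef
  16 |  10 | fefafdfef
  17 |   6 | ffabfefafdfef
  18 |   5 | fffabfefafdfef

[8, 13, 2, 9, 4, 1, 3, 0, 15, 17, 11, 18, 7, 12, 14, 16, 10, 6, 5]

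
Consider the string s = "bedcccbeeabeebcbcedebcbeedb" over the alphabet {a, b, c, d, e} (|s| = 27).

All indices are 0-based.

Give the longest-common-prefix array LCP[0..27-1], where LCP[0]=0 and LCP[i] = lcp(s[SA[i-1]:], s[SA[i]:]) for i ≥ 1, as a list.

[0, 0, 1, 3, 2, 1, 2, 3, 3, 0, 2, 4, 1, 2, 1, 0, 1, 1, 0, 1, 4, 1, 2, 2, 1, 2, 2]

rank | idx | suffix
   0 |   9 | abeebcbcedebcbeedb
   1 |  26 | b
   2 |  13 | bcbcedebcbeedb
   3 |  20 | bcbeedb
   4 |  15 | bcedebcbeedb
   5 |   0 | bedcccbeeabeebcbcedebcbeedb
   6 |   6 | beeabeebcbcedebcbeedb
   7 |  10 | beebcbcedebcbeedb
   8 |  22 | beedb
   9 |  14 | cbcedebcbeedb
  10 |   5 | cbeeabeebcbcedebcbeedb
  11 |  21 | cbeedb
  12 |   4 | ccbeeabeebcbcedebcbeedb
  13 |   3 | cccbeeabeebcbcedebcbeedb
  14 |  16 | cedebcbeedb
  15 |  25 | db
  16 |   2 | dcccbeeabeebcbcedebcbeedb
  17 |  18 | debcbeedb
  18 |   8 | eabeebcbcedebcbeedb
  19 |  12 | ebcbcedebcbeedb
  20 |  19 | ebcbeedb
  21 |  24 | edb
  22 |   1 | edcccbeeabeebcbcedebcbeedb
  23 |  17 | edebcbeedb
  24 |   7 | eeabeebcbcedebcbeedb
  25 |  11 | eebcbcedebcbeedb
  26 |  23 | eedb

SA = [9, 26, 13, 20, 15, 0, 6, 10, 22, 14, 5, 21, 4, 3, 16, 25, 2, 18, 8, 12, 19, 24, 1, 17, 7, 11, 23]
[i] adj suffixes → lcp
  [1] 9/26 → 0 ('')
  [2] 26/13 → 1 ('b')
  [3] 13/20 → 3 ('bcb')
  [4] 20/15 → 2 ('bc')
  [5] 15/0 → 1 ('b')
  [6] 0/6 → 2 ('be')
  [7] 6/10 → 3 ('bee')
  [8] 10/22 → 3 ('bee')
  [9] 22/14 → 0 ('')
  [10] 14/5 → 2 ('cb')
  [11] 5/21 → 4 ('cbee')
  [12] 21/4 → 1 ('c')
  [13] 4/3 → 2 ('cc')
  [14] 3/16 → 1 ('c')
  [15] 16/25 → 0 ('')
  [16] 25/2 → 1 ('d')
  [17] 2/18 → 1 ('d')
  [18] 18/8 → 0 ('')
  [19] 8/12 → 1 ('e')
  [20] 12/19 → 4 ('ebcb')
  [21] 19/24 → 1 ('e')
  [22] 24/1 → 2 ('ed')
  [23] 1/17 → 2 ('ed')
  [24] 17/7 → 1 ('e')
  [25] 7/11 → 2 ('ee')
  [26] 11/23 → 2 ('ee')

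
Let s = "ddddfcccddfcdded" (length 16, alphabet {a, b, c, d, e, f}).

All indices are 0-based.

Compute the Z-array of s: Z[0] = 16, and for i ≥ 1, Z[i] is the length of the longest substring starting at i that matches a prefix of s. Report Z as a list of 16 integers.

[16, 3, 2, 1, 0, 0, 0, 0, 2, 1, 0, 0, 2, 1, 0, 1]

Z[0]=16
i=1: fresh scan; Z[1]=3 scan→box=[1,4)
i=2: min(r-i=2, Z[1]=3)=2; Z[2]=2
i=3: min(r-i=1, Z[2]=2)=1; Z[3]=1
i=4: fresh scan; Z[4]=0
i=5: fresh scan; Z[5]=0
i=6: fresh scan; Z[6]=0
i=7: fresh scan; Z[7]=0
i=8: fresh scan; Z[8]=2 scan→box=[8,10)
i=9: min(r-i=1, Z[1]=3)=1; Z[9]=1
i=10: fresh scan; Z[10]=0
i=11: fresh scan; Z[11]=0
i=12: fresh scan; Z[12]=2 scan→box=[12,14)
i=13: min(r-i=1, Z[1]=3)=1; Z[13]=1
i=14: fresh scan; Z[14]=0
i=15: fresh scan; Z[15]=1 scan→box=[15,16)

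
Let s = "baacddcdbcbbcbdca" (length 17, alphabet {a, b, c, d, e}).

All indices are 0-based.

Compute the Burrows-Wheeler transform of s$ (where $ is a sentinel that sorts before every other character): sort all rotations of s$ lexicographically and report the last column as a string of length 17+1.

rank  rotation            last
    0  $baacddcdbcbbcbdca  a
    1  a$baacddcdbcbbcbdc  c
    2  aacddcdbcbbcbdca$b  b
    3  acddcdbcbbcbdca$ba  a
    4  baacddcdbcbbcbdca$  $
    5  bbcbdca$baacddcdbc  c
    6  bcbbcbdca$baacddcd  d
    7  bcbdca$baacddcdbcb  b
    8  bdca$baacddcdbcbbc  c
    9  ca$baacddcdbcbbcbd  d
   10  cbbcbdca$baacddcdb  b
   11  cbdca$baacddcdbcbb  b
   12  cdbcbbcbdca$baacdd  d
   13  cddcdbcbbcbdca$baa  a
   14  dbcbbcbdca$baacddc  c
   15  dca$baacddcdbcbbcb  b
   16  dcdbcbbcbdca$baacd  d
   17  ddcdbcbbcbdca$baac  c

acba$cdbcdbbdacbdc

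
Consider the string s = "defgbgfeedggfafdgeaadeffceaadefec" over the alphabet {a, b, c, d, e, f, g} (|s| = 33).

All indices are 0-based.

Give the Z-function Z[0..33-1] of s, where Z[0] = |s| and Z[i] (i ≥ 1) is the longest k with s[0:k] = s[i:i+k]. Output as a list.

Z[0]=33
i=1: i≥r, start 0; Z[1]=0
i=2: i≥r, start 0; Z[2]=0
i=3: i≥r, start 0; Z[3]=0
i=4: i≥r, start 0; Z[4]=0
i=5: i≥r, start 0; Z[5]=0
i=6: i≥r, start 0; Z[6]=0
i=7: i≥r, start 0; Z[7]=0
i=8: i≥r, start 0; Z[8]=0
i=9: i≥r, start 0; Z[9]=1 scan→box=[9,10)
i=10: i≥r, start 0; Z[10]=0
i=11: i≥r, start 0; Z[11]=0
i=12: i≥r, start 0; Z[12]=0
i=13: i≥r, start 0; Z[13]=0
i=14: i≥r, start 0; Z[14]=0
i=15: i≥r, start 0; Z[15]=1 scan→box=[15,16)
i=16: i≥r, start 0; Z[16]=0
i=17: i≥r, start 0; Z[17]=0
i=18: i≥r, start 0; Z[18]=0
i=19: i≥r, start 0; Z[19]=0
i=20: i≥r, start 0; Z[20]=3 scan→box=[20,23)
i=21: min(r-i=2, Z[1]=0)=0; Z[21]=0
i=22: min(r-i=1, Z[2]=0)=0; Z[22]=0
i=23: i≥r, start 0; Z[23]=0
i=24: i≥r, start 0; Z[24]=0
i=25: i≥r, start 0; Z[25]=0
i=26: i≥r, start 0; Z[26]=0
i=27: i≥r, start 0; Z[27]=0
i=28: i≥r, start 0; Z[28]=3 scan→box=[28,31)
i=29: min(r-i=2, Z[1]=0)=0; Z[29]=0
i=30: min(r-i=1, Z[2]=0)=0; Z[30]=0
i=31: i≥r, start 0; Z[31]=0
i=32: i≥r, start 0; Z[32]=0

[33, 0, 0, 0, 0, 0, 0, 0, 0, 1, 0, 0, 0, 0, 0, 1, 0, 0, 0, 0, 3, 0, 0, 0, 0, 0, 0, 0, 3, 0, 0, 0, 0]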